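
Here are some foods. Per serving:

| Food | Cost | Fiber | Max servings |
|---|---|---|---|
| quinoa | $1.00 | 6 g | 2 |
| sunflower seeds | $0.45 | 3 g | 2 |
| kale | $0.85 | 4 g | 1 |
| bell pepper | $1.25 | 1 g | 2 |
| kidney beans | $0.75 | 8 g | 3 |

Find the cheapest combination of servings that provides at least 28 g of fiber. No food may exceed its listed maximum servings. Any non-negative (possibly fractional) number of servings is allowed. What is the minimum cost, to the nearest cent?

Cost per g of fiber: kidney beans $0.0938, sunflower seeds $0.1500, quinoa $0.1667, kale $0.2125, bell pepper $1.2500.
Take 3 servings of kidney beans: +24.0 g fiber for $2.25 (total $2.25, still need 4.0 g).
Take 1.333 servings of sunflower seeds: +4.0 g fiber for $0.60 (total $2.85, still need 0.0 g).
Greedy by cheapest-per-g is optimal for a single linear constraint, so the minimum cost is $2.85.

$2.85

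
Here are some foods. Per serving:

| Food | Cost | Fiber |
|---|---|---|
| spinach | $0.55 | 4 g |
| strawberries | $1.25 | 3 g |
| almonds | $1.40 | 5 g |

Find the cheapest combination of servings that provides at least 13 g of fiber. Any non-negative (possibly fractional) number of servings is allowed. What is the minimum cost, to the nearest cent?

$1.79

Cost per g of fiber: spinach $0.1375, almonds $0.2800, strawberries $0.4167.
With no serving limits, use only spinach: 13 g / 4 g = 3.25 servings × $0.55 = $1.79.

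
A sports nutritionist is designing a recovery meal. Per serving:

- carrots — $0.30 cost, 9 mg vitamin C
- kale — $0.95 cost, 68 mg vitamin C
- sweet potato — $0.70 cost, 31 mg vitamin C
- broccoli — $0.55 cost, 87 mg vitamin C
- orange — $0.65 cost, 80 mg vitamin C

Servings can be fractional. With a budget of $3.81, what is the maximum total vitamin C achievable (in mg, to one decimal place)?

Vitamin C per dollar: broccoli 158.2, orange 123.1, kale 71.58, sweet potato 44.29, carrots 30.
With no serving limits, spend the whole cost allowance on broccoli: $3.81 / $0.55 × 87 mg = 602.7 mg.

602.7 mg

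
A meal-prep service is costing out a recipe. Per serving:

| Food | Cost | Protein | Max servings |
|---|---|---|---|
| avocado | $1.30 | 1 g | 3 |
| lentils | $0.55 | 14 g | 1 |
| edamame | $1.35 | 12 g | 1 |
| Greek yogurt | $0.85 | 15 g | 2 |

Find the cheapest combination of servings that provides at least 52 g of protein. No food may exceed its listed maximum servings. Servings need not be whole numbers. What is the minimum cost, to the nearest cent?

$3.15

Cost per g of protein: lentils $0.0393, Greek yogurt $0.0567, edamame $0.1125, avocado $1.3000.
Take 1 serving of lentils: +14.0 g protein for $0.55 (total $0.55, still need 38.0 g).
Take 2 servings of Greek yogurt: +30.0 g protein for $1.70 (total $2.25, still need 8.0 g).
Take 0.6667 servings of edamame: +8.0 g protein for $0.90 (total $3.15, still need 0.0 g).
Filling from the cheapest source first is optimal under one linear minimum: $3.15.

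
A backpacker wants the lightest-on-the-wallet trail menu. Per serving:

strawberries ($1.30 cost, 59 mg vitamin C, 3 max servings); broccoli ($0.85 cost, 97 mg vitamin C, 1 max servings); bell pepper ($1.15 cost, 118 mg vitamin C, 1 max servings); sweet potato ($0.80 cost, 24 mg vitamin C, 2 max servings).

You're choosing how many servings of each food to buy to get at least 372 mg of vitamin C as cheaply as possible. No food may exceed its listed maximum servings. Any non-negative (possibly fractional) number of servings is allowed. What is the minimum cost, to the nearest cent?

Cost per mg of vitamin C: broccoli $0.0088, bell pepper $0.0097, strawberries $0.0220, sweet potato $0.0333.
Take 1 serving of broccoli: +97.0 mg vitamin C for $0.85 (total $0.85, still need 275.0 mg).
Take 1 serving of bell pepper: +118.0 mg vitamin C for $1.15 (total $2.00, still need 157.0 mg).
Take 2.661 servings of strawberries: +157.0 mg vitamin C for $3.46 (total $5.46, still need 0.0 mg).
Filling from the cheapest source first is optimal under one linear minimum: $5.46.

$5.46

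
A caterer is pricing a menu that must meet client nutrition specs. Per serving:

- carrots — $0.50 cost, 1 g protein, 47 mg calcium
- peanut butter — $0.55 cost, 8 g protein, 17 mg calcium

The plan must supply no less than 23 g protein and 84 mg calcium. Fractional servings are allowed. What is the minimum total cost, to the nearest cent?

An LP optimum is at a vertex; with two nutrient constraints at most two foods are used. Check each candidate.
carrots only: max(23/1, 84/47) = 23 servings → $11.50.
peanut butter only: max(23/8, 84/17) = 4.941 servings → $2.72.
carrots + peanut butter with both tight: 0.7827 servings and 2.777 servings → $1.92.
So the least-cost plan costs $1.92.

$1.92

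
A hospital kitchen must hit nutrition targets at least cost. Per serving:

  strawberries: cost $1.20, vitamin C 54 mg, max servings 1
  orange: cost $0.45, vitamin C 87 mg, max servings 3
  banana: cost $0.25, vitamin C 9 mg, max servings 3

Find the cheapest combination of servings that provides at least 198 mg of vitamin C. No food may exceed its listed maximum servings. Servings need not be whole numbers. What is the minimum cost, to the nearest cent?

Cost per mg of vitamin C: orange $0.0052, strawberries $0.0222, banana $0.0278.
Take 2.276 servings of orange: +198.0 mg vitamin C for $1.02 (total $1.02, still need 0.0 mg).
Greedy by cheapest-per-mg is optimal for a single linear constraint, so the minimum cost is $1.02.

$1.02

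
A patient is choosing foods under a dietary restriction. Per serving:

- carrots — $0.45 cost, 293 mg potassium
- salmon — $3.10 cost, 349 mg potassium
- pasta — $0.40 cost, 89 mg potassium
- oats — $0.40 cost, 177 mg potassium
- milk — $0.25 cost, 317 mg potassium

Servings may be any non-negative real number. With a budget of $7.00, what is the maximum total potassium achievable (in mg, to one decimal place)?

Potassium per dollar: milk 1268, carrots 651.1, oats 442.5, pasta 222.5, salmon 112.6.
With no serving limits, spend the whole cost allowance on milk: $7.00 / $0.25 × 317 mg = 8876.0 mg.

8876.0 mg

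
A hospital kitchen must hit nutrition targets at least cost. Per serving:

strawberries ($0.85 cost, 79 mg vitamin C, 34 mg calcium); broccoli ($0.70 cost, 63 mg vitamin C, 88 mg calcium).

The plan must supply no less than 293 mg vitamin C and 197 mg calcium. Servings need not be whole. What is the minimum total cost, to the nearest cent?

The cheapest plan sits at a corner of the feasible region — with two constraints it uses at most two foods.
strawberries only: max(293/79, 197/34) = 5.794 servings → $4.92.
broccoli only: max(293/63, 197/88) = 4.651 servings → $3.26.
strawberries + broccoli with both tight: 2.78 servings and 1.164 servings → $3.18.
The minimum over all feasible corners is $3.18.

$3.18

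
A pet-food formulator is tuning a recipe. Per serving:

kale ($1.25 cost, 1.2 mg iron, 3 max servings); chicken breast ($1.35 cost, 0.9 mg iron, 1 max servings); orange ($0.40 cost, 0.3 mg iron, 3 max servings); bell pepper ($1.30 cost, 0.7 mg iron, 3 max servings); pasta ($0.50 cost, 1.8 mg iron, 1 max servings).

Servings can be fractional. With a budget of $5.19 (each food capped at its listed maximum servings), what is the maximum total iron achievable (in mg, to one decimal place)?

6.1 mg

Iron per dollar: pasta 3.6, kale 0.96, orange 0.75, chicken breast 0.6667, bell pepper 0.5385.
Take 1 serving of pasta: spends $0.50, +1.8 mg iron (running total 1.8 mg).
Take 3 servings of kale: spends $3.75, +3.6 mg iron (running total 5.4 mg).
Take 2.35 servings of orange: spends $0.94, +0.7 mg iron (running total 6.1 mg).
Greedy by best ratio exhausts the cost allowance optimally: 6.1 mg.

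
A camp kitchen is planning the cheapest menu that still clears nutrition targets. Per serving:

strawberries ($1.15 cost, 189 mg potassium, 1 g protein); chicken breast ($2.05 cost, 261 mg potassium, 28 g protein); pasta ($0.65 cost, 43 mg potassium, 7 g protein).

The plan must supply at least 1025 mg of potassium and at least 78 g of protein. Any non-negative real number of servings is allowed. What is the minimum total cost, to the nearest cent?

$7.50

strawberries only: max(1025/189, 78/1) = 78 servings → $89.70.
chicken breast only: max(1025/261, 78/28) = 3.927 servings → $8.05.
pasta only: max(1025/43, 78/7) = 23.84 servings → $15.49.
strawberries + chicken breast with both tight: 1.658 servings and 2.726 servings → $7.50.
strawberries + pasta with both tight: 2.985 servings and 10.72 servings → $10.40.
chicken breast + pasta: intersection lies outside the first quadrant.
The minimum over all feasible corners is $7.50.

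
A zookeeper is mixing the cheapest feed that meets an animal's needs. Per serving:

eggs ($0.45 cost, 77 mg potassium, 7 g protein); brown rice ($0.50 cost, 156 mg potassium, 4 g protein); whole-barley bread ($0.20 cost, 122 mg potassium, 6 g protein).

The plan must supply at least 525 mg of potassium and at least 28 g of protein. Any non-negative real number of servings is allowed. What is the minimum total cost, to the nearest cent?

A basic optimal solution has at most two foods positive. Try each food alone and each pair with both targets met exactly.
eggs only: max(525/77, 28/7) = 6.818 servings → $3.07.
brown rice only: max(525/156, 28/4) = 7 servings → $3.50.
whole-barley bread only: max(525/122, 28/6) = 4.667 servings → $0.93.
eggs + brown rice with both tight: 2.893 servings and 1.938 servings → $2.27.
eggs + whole-barley bread with both tight: 0.6786 servings and 3.875 servings → $1.08.
brown rice + whole-barley bread with both targets exact would need a negative amount; discard.
So the least-cost plan costs $0.93.

$0.93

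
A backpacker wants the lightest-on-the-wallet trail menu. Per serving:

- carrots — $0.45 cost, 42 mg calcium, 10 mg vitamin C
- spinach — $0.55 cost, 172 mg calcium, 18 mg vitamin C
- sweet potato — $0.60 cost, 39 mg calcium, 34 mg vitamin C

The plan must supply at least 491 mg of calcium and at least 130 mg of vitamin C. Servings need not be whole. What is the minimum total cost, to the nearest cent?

$2.82

Check every corner: each single food scaled to meet both minima, and each pair solved so both constraints bind.
carrots only: max(491/42, 130/10) = 13 servings → $5.85.
spinach only: max(491/172, 130/18) = 7.222 servings → $3.97.
sweet potato only: max(491/39, 130/34) = 12.59 servings → $7.55.
carrots + spinach: the both-tight solution has a negative serving — not a feasible corner.
carrots + sweet potato with both tight: 11.2 servings and 0.5299 servings → $5.36.
spinach + sweet potato with both tight: 2.259 servings and 2.628 servings → $2.82.
The minimum over all feasible corners is $2.82.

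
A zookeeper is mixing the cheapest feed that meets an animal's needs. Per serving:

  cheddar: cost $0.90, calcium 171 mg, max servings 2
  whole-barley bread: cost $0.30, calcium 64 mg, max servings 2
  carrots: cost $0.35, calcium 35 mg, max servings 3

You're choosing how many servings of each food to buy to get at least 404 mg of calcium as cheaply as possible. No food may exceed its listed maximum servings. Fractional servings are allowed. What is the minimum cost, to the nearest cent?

$2.05

Cost per mg of calcium: whole-barley bread $0.0047, cheddar $0.0053, carrots $0.0100.
Take 2 servings of whole-barley bread: +128.0 mg calcium for $0.60 (total $0.60, still need 276.0 mg).
Take 1.614 servings of cheddar: +276.0 mg calcium for $1.45 (total $2.05, still need 0.0 mg).
Greedy by cheapest-per-mg is optimal for a single linear constraint, so the minimum cost is $2.05.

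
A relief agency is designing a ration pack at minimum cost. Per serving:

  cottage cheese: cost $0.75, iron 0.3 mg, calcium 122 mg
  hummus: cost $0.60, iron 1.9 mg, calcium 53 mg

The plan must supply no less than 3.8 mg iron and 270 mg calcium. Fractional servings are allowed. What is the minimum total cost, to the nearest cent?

$2.15

The cheapest plan sits at a corner of the feasible region — with two constraints it uses at most two foods.
cottage cheese only: max(3.8/0.3, 270/122) = 12.67 servings → $9.50.
hummus only: max(3.8/1.9, 270/53) = 5.094 servings → $3.06.
cottage cheese + hummus with both tight: 1.443 servings and 1.772 servings → $2.15.
So the least-cost plan costs $2.15.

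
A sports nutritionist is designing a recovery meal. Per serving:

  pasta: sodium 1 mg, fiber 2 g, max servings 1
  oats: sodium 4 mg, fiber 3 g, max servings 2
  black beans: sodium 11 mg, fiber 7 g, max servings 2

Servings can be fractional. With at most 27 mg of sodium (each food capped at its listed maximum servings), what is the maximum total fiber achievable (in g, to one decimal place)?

Fiber per mg sodium: pasta 2, oats 0.75, black beans 0.6364.
Take 1 serving of pasta: uses 1 mg sodium, +2.0 g fiber (running total 2.0 g).
Take 2 servings of oats: uses 8 mg sodium, +6.0 g fiber (running total 8.0 g).
Take 1.636 servings of black beans: uses 18 mg sodium, +11.5 g fiber (running total 19.5 g).
Filling greedily by fiber-per-mg sodium is optimal for one linear limit, giving 19.5 g.

19.5 g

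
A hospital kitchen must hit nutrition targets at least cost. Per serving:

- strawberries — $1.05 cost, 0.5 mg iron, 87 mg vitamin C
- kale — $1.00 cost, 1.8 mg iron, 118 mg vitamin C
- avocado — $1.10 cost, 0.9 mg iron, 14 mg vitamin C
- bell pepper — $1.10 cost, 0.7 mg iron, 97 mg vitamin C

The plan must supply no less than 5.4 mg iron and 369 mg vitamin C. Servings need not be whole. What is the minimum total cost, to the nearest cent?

For a min-cost LP with two ≥-constraints, a basic feasible solution has at most two positive variables.
strawberries only: max(5.4/0.5, 369/87) = 10.8 servings → $11.34.
kale only: max(5.4/1.8, 369/118) = 3.127 servings → $3.13.
avocado only: max(5.4/0.9, 369/14) = 26.36 servings → $28.99.
bell pepper only: max(5.4/0.7, 369/97) = 7.714 servings → $8.49.
strawberries + kale with both tight: 0.2766 servings and 2.923 servings → $3.21.
strawberries + avocado with both tight: 3.597 servings and 4.001 servings → $8.18.
strawberries + bell pepper with both targets exact would need a negative amount; discard.
kale + avocado: intersection lies outside the first quadrant.
kale + bell pepper with both tight: 2.886 servings and 0.2935 servings → $3.21.
avocado + bell pepper with both tight: 3.426 servings and 3.31 servings → $7.41.
Cheapest feasible corner: $3.13.

$3.13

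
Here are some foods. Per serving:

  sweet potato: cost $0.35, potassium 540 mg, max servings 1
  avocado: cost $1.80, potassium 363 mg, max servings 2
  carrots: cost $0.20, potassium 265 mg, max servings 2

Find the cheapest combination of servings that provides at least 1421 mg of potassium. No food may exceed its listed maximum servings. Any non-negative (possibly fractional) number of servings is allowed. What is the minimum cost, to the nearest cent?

Cost per mg of potassium: sweet potato $0.0006, carrots $0.0008, avocado $0.0050.
Take 1 serving of sweet potato: +540.0 mg potassium for $0.35 (total $0.35, still need 881.0 mg).
Take 2 servings of carrots: +530.0 mg potassium for $0.40 (total $0.75, still need 351.0 mg).
Take 0.9669 servings of avocado: +351.0 mg potassium for $1.74 (total $2.49, still need 0.0 mg).
Greedy by cheapest-per-mg is optimal for a single linear constraint, so the minimum cost is $2.49.

$2.49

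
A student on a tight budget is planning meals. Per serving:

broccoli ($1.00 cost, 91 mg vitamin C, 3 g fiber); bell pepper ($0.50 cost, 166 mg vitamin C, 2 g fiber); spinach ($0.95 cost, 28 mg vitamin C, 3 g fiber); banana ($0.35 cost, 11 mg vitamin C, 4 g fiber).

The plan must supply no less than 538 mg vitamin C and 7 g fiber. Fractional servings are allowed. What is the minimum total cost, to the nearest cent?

A basic optimal solution has at most two foods positive. Try each food alone and each pair with both targets met exactly.
broccoli only: max(538/91, 7/3) = 5.912 servings → $5.91.
bell pepper only: max(538/166, 7/2) = 3.5 servings → $1.75.
spinach only: max(538/28, 7/3) = 19.21 servings → $18.25.
banana only: max(538/11, 7/4) = 48.91 servings → $17.12.
broccoli + bell pepper with both tight: 0.2722 servings and 3.092 servings → $1.82.
broccoli + spinach: intersection lies outside the first quadrant.
broccoli + banana with both targets exact would need a negative amount; discard.
bell pepper + spinach with both tight: 3.208 servings and 0.1946 servings → $1.79.
bell pepper + banana with both tight: 3.232 servings and 0.134 servings → $1.66.
spinach + banana: the both-tight solution has a negative serving — not a feasible corner.
So the least-cost plan costs $1.66.

$1.66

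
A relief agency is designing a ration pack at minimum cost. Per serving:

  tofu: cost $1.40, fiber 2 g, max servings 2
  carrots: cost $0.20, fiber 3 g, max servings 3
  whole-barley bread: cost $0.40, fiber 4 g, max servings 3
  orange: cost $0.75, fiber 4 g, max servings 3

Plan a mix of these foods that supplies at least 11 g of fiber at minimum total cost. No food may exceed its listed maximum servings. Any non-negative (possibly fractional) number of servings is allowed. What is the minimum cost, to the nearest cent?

Cost per g of fiber: carrots $0.0667, whole-barley bread $0.1000, orange $0.1875, tofu $0.7000.
Take 3 servings of carrots: +9.0 g fiber for $0.60 (total $0.60, still need 2.0 g).
Take 0.5 servings of whole-barley bread: +2.0 g fiber for $0.20 (total $0.80, still need 0.0 g).
Greedy by cheapest-per-g is optimal for a single linear constraint, so the minimum cost is $0.80.

$0.80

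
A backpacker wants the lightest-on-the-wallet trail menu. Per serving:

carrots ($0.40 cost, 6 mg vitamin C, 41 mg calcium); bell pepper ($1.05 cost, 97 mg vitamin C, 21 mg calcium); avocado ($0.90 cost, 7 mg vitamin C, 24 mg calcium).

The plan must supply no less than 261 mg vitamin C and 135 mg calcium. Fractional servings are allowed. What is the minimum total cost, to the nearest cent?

A basic optimal solution has at most two foods positive. Try each food alone and each pair with both targets met exactly.
carrots only: max(261/6, 135/41) = 43.5 servings → $17.40.
bell pepper only: max(261/97, 135/21) = 6.429 servings → $6.75.
avocado only: max(261/7, 135/24) = 37.29 servings → $33.56.
carrots + bell pepper with both tight: 1.977 servings and 2.568 servings → $3.49.
carrots + avocado: the both-tight solution has a negative serving — not a feasible corner.
bell pepper + avocado with both tight: 2.439 servings and 3.491 servings → $5.70.
The minimum over all feasible corners is $3.49.

$3.49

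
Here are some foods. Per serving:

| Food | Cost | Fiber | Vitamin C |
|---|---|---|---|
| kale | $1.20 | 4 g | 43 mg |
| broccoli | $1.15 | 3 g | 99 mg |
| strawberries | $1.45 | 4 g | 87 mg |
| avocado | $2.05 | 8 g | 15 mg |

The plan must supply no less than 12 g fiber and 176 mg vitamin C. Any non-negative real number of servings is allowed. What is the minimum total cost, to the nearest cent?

Compare the cost at each extreme point of the feasible region.
kale only: max(12/4, 176/43) = 4.093 servings → $4.91.
broccoli only: max(12/3, 176/99) = 4 servings → $4.60.
strawberries only: max(12/4, 176/87) = 3 servings → $4.35.
avocado only: max(12/8, 176/15) = 11.73 servings → $24.05.
kale + broccoli with both tight: 2.472 servings and 0.7041 servings → $3.78.
kale + strawberries with both tight: 1.932 servings and 1.068 servings → $3.87.
kale + avocado: the both-tight solution has a negative serving — not a feasible corner.
broccoli + strawberries: the both-tight solution has a negative serving — not a feasible corner.
broccoli + avocado with both tight: 1.644 servings and 0.8835 servings → $3.70.
strawberries + avocado with both tight: 1.931 servings and 0.5346 servings → $3.90.
Cheapest feasible corner: $3.70.

$3.70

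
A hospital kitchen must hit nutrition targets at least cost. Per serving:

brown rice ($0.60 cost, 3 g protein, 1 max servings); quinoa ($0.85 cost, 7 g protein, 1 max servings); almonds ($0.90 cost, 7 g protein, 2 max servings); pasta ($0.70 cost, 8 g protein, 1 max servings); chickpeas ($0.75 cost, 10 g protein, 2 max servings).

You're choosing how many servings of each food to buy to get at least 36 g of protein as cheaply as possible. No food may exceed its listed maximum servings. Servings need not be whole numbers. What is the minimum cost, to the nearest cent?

$3.18

Cost per g of protein: chickpeas $0.0750, pasta $0.0875, quinoa $0.1214, almonds $0.1286, brown rice $0.2000.
Take 2 servings of chickpeas: +20.0 g protein for $1.50 (total $1.50, still need 16.0 g).
Take 1 serving of pasta: +8.0 g protein for $0.70 (total $2.20, still need 8.0 g).
Take 1 serving of quinoa: +7.0 g protein for $0.85 (total $3.05, still need 1.0 g).
Take 0.1429 servings of almonds: +1.0 g protein for $0.13 (total $3.18, still need 0.0 g).
Greedy by cheapest-per-g is optimal for a single linear constraint, so the minimum cost is $3.18.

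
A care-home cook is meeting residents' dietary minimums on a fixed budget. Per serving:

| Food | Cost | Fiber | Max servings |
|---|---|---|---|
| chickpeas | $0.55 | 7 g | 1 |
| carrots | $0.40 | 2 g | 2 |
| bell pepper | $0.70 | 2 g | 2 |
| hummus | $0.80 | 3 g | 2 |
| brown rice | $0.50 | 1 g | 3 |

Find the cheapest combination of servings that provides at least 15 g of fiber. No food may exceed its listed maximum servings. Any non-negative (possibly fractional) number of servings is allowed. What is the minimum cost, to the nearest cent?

Cost per g of fiber: chickpeas $0.0786, carrots $0.2000, hummus $0.2667, bell pepper $0.3500, brown rice $0.5000.
Take 1 serving of chickpeas: +7.0 g fiber for $0.55 (total $0.55, still need 8.0 g).
Take 2 servings of carrots: +4.0 g fiber for $0.80 (total $1.35, still need 4.0 g).
Take 1.333 servings of hummus: +4.0 g fiber for $1.07 (total $2.42, still need 0.0 g).
Greedy by cheapest-per-g is optimal for a single linear constraint, so the minimum cost is $2.42.

$2.42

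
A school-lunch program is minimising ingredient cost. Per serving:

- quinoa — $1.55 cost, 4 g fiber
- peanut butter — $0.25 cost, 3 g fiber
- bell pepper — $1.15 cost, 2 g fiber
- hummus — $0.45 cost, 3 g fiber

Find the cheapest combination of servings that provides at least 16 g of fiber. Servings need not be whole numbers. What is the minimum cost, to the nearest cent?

Cost per g of fiber: peanut butter $0.0833, hummus $0.1500, quinoa $0.3875, bell pepper $0.5750.
With no serving limits, use only peanut butter: 16 g / 3 g = 5.333 servings × $0.25 = $1.33.

$1.33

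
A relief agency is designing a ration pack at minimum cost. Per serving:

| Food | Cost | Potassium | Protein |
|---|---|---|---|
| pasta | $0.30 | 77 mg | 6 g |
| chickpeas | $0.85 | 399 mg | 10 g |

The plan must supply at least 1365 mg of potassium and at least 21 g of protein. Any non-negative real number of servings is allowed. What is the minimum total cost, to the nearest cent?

$2.91

The cheapest plan sits at a corner of the feasible region — with two constraints it uses at most two foods.
pasta only: max(1365/77, 21/6) = 17.73 servings → $5.32.
chickpeas only: max(1365/399, 21/10) = 3.421 servings → $2.91.
pasta + chickpeas: intersection lies outside the first quadrant.
Cheapest feasible corner: $2.91.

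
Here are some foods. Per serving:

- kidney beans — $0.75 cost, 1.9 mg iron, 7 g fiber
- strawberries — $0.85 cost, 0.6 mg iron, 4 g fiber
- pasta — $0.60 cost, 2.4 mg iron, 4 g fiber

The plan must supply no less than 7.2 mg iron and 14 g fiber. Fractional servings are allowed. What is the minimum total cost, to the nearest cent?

$1.94

Compare the cost at each extreme point of the feasible region.
kidney beans only: max(7.2/1.9, 14/7) = 3.789 servings → $2.84.
strawberries only: max(7.2/0.6, 14/4) = 12 servings → $10.20.
pasta only: max(7.2/2.4, 14/4) = 3.5 servings → $2.10.
kidney beans + strawberries: the both-tight solution has a negative serving — not a feasible corner.
kidney beans + pasta with both tight: 0.5217 servings and 2.587 servings → $1.94.
strawberries + pasta with both tight: 0.6667 servings and 2.833 servings → $2.27.
So the least-cost plan costs $1.94.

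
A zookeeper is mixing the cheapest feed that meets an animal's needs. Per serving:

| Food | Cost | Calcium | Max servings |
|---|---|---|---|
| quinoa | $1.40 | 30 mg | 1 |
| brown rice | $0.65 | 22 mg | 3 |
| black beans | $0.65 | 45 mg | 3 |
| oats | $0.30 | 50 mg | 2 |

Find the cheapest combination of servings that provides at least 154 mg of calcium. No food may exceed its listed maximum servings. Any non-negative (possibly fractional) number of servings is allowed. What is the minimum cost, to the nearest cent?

Cost per mg of calcium: oats $0.0060, black beans $0.0144, brown rice $0.0295, quinoa $0.0467.
Take 2 servings of oats: +100.0 mg calcium for $0.60 (total $0.60, still need 54.0 mg).
Take 1.2 servings of black beans: +54.0 mg calcium for $0.78 (total $1.38, still need 0.0 mg).
Greedy by cheapest-per-mg is optimal for a single linear constraint, so the minimum cost is $1.38.

$1.38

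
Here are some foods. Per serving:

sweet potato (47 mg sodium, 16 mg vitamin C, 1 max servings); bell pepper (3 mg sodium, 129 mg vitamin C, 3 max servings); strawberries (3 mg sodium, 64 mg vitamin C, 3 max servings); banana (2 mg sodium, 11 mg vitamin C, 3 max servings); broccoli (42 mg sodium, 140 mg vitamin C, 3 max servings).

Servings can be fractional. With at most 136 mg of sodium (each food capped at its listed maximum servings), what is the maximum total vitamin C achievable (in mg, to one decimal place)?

985.3 mg

Vitamin C per mg sodium: bell pepper 43, strawberries 21.33, banana 5.5, broccoli 3.333, sweet potato 0.3404.
Take 3 servings of bell pepper: uses 9 mg sodium, +387.0 mg vitamin C (running total 387.0 mg).
Take 3 servings of strawberries: uses 9 mg sodium, +192.0 mg vitamin C (running total 579.0 mg).
Take 3 servings of banana: uses 6 mg sodium, +33.0 mg vitamin C (running total 612.0 mg).
Take 2.667 servings of broccoli: uses 112 mg sodium, +373.3 mg vitamin C (running total 985.3 mg).
Filling greedily by vitamin C-per-mg sodium is optimal for one linear limit, giving 985.3 mg.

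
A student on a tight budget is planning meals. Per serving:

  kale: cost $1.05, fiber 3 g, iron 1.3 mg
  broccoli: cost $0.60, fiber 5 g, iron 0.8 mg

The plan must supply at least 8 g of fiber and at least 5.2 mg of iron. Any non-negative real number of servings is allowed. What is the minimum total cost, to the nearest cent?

The cheapest plan sits at a corner of the feasible region — with two constraints it uses at most two foods.
kale only: max(8/3, 5.2/1.3) = 4 servings → $4.20.
broccoli only: max(8/5, 5.2/0.8) = 6.5 servings → $3.90.
kale + broccoli: intersection lies outside the first quadrant.
So the least-cost plan costs $3.90.

$3.90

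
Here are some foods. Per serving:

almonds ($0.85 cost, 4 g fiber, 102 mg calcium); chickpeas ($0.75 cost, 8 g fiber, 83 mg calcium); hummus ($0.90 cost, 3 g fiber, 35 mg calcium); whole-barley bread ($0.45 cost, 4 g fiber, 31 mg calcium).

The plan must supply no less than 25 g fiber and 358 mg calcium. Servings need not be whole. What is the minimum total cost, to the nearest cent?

This is a tiny linear program; its minimum lies at a vertex of the feasible set. List the vertices and price them.
almonds only: max(25/4, 358/102) = 6.25 servings → $5.31.
chickpeas only: max(25/8, 358/83) = 4.313 servings → $3.23.
hummus only: max(25/3, 358/35) = 10.23 servings → $9.21.
whole-barley bread only: max(25/4, 358/31) = 11.55 servings → $5.20.
almonds + chickpeas with both tight: 1.63 servings and 2.31 servings → $3.12.
almonds + hummus with both tight: 1.199 servings and 6.735 servings → $7.08.
almonds + whole-barley bread with both tight: 2.313 servings and 3.937 servings → $3.74.
chickpeas + hummus: intersection lies outside the first quadrant.
chickpeas + whole-barley bread: the both-tight solution has a negative serving — not a feasible corner.
hummus + whole-barley bread with both targets exact would need a negative amount; discard.
So the least-cost plan costs $3.12.

$3.12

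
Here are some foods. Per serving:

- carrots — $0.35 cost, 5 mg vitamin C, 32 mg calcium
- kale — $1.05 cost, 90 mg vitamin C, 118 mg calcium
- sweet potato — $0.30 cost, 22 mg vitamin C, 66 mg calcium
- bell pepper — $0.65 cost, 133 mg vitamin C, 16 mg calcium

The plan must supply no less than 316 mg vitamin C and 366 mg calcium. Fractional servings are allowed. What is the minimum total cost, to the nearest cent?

$2.54

A basic optimal solution has at most two foods positive. Try each food alone and each pair with both targets met exactly.
carrots only: max(316/5, 366/32) = 63.2 servings → $22.12.
kale only: max(316/90, 366/118) = 3.511 servings → $3.69.
sweet potato only: max(316/22, 366/66) = 14.36 servings → $4.31.
bell pepper only: max(316/133, 366/16) = 22.88 servings → $14.87.
carrots + kale: intersection lies outside the first quadrant.
carrots + sweet potato: intersection lies outside the first quadrant.
carrots + bell pepper with both tight: 10.45 servings and 1.983 servings → $4.95.
kale + sweet potato with both targets exact would need a negative amount; discard.
kale + bell pepper with both tight: 3.06 servings and 0.305 servings → $3.41.
sweet potato + bell pepper with both tight: 5.177 servings and 1.52 servings → $2.54.
Cheapest feasible corner: $2.54.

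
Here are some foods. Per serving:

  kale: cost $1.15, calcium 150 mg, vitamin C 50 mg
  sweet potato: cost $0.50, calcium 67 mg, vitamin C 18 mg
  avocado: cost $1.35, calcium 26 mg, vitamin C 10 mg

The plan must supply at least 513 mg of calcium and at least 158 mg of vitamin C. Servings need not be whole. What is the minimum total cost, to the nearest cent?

$3.89

Minimising a linear cost over {calcium ≥ 513, vitamin C ≥ 158, servings ≥ 0} — the optimum is at a vertex, using one or two foods.
kale only: max(513/150, 158/50) = 3.42 servings → $3.93.
sweet potato only: max(513/67, 158/18) = 8.778 servings → $4.39.
avocado only: max(513/26, 158/10) = 19.73 servings → $26.64.
kale + sweet potato with both tight: 2.08 servings and 3 servings → $3.89.
kale + avocado: the both-tight solution has a negative serving — not a feasible corner.
sweet potato + avocado with both tight: 5.059 servings and 6.693 servings → $11.57.
Cheapest feasible corner: $3.89.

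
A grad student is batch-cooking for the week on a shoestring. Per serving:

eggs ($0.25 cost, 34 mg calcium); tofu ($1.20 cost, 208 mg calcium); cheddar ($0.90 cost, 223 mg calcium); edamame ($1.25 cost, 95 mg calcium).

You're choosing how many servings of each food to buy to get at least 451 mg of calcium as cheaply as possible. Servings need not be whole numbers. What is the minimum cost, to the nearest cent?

Cost per mg of calcium: cheddar $0.0040, tofu $0.0058, eggs $0.0074, edamame $0.0132.
With no serving limits, use only cheddar: 451 mg / 223 mg = 2.022 servings × $0.90 = $1.82.

$1.82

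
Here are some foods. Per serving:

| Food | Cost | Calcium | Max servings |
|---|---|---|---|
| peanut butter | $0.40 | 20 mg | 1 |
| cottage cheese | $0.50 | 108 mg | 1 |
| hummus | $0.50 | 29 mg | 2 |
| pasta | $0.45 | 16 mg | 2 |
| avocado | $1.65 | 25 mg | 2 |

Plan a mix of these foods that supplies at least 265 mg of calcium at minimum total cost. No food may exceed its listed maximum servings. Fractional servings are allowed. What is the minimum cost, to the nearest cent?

Cost per mg of calcium: cottage cheese $0.0046, hummus $0.0172, peanut butter $0.0200, pasta $0.0281, avocado $0.0660.
Take 1 serving of cottage cheese: +108.0 mg calcium for $0.50 (total $0.50, still need 157.0 mg).
Take 2 servings of hummus: +58.0 mg calcium for $1.00 (total $1.50, still need 99.0 mg).
Take 1 serving of peanut butter: +20.0 mg calcium for $0.40 (total $1.90, still need 79.0 mg).
Take 2 servings of pasta: +32.0 mg calcium for $0.90 (total $2.80, still need 47.0 mg).
Take 1.88 servings of avocado: +47.0 mg calcium for $3.10 (total $5.90, still need 0.0 mg).
Greedy by cheapest-per-mg is optimal for a single linear constraint, so the minimum cost is $5.90.

$5.90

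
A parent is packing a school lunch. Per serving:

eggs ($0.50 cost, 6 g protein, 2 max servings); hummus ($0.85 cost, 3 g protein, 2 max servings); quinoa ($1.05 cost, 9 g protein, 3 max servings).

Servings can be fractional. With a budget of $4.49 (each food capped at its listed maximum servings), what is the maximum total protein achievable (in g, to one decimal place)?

Protein per dollar: eggs 12, quinoa 8.571, hummus 3.529.
Take 2 servings of eggs: spends $1.00, +12.0 g protein (running total 12.0 g).
Take 3 servings of quinoa: spends $3.15, +27.0 g protein (running total 39.0 g).
Take 0.4 servings of hummus: spends $0.34, +1.2 g protein (running total 40.2 g).
Greedy by best ratio exhausts the cost allowance optimally: 40.2 g.

40.2 g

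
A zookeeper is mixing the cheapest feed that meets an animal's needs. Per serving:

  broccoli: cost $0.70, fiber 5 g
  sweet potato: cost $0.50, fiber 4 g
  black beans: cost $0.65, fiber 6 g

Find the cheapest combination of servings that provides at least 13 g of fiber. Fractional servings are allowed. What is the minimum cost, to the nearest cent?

Cost per g of fiber: black beans $0.1083, sweet potato $0.1250, broccoli $0.1400.
With no serving limits, use only black beans: 13 g / 6 g = 2.167 servings × $0.65 = $1.41.

$1.41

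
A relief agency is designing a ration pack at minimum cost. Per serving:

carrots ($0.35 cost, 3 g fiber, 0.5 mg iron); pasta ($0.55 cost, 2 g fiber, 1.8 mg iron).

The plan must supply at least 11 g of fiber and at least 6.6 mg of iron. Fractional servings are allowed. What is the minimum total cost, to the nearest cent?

carrots only: max(11/3, 6.6/0.5) = 13.2 servings → $4.62.
pasta only: max(11/2, 6.6/1.8) = 5.5 servings → $3.02.
carrots + pasta with both tight: 1.5 servings and 3.25 servings → $2.31.
Cheapest feasible corner: $2.31.

$2.31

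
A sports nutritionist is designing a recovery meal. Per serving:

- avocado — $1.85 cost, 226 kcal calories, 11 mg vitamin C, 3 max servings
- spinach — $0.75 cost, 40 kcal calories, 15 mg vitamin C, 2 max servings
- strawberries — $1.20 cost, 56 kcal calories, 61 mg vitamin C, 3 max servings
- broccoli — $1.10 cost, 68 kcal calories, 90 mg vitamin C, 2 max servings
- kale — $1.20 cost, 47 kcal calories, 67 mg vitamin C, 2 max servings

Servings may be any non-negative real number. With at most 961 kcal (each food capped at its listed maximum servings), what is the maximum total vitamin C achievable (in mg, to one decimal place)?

Vitamin C per kcal: kale 1.426, broccoli 1.324, strawberries 1.089, spinach 0.375, avocado 0.04867.
Take 2 servings of kale: uses 94 kcal, +134.0 mg vitamin C (running total 134.0 mg).
Take 2 servings of broccoli: uses 136 kcal, +180.0 mg vitamin C (running total 314.0 mg).
Take 3 servings of strawberries: uses 168 kcal, +183.0 mg vitamin C (running total 497.0 mg).
Take 2 servings of spinach: uses 80 kcal, +30.0 mg vitamin C (running total 527.0 mg).
Take 2.137 servings of avocado: uses 483 kcal, +23.5 mg vitamin C (running total 550.5 mg).
Greedy by best ratio exhausts the calories allowance optimally: 550.5 mg.

550.5 mg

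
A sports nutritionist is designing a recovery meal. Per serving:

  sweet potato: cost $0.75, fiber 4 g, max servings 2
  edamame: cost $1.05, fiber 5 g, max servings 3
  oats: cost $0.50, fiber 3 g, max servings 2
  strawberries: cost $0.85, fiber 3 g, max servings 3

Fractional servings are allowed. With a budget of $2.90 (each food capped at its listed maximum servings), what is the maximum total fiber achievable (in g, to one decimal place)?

Fiber per dollar: oats 6, sweet potato 5.333, edamame 4.762, strawberries 3.529.
Take 2 servings of oats: spends $1.00, +6.0 g fiber (running total 6.0 g).
Take 2 servings of sweet potato: spends $1.50, +8.0 g fiber (running total 14.0 g).
Take 0.381 servings of edamame: spends $0.40, +1.9 g fiber (running total 15.9 g).
Filling greedily by fiber-per-dollar is optimal for one linear limit, giving 15.9 g.

15.9 g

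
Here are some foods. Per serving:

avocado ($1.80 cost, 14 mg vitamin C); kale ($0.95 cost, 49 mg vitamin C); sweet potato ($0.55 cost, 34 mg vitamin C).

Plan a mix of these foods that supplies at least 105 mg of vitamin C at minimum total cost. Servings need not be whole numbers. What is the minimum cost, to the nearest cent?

$1.70

Cost per mg of vitamin C: sweet potato $0.0162, kale $0.0194, avocado $0.1286.
With no serving limits, use only sweet potato: 105 mg / 34 mg = 3.088 servings × $0.55 = $1.70.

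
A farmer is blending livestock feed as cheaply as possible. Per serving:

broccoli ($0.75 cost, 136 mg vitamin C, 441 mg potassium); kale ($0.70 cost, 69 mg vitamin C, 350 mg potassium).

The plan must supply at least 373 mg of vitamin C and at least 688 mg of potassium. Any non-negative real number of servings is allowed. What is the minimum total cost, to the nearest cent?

At the optimum either one food covers both requirements or two foods hit both targets exactly; no other combination can be cheaper.
broccoli only: max(373/136, 688/441) = 2.743 servings → $2.06.
kale only: max(373/69, 688/350) = 5.406 servings → $3.78.
broccoli + kale: intersection lies outside the first quadrant.
So the least-cost plan costs $2.06.

$2.06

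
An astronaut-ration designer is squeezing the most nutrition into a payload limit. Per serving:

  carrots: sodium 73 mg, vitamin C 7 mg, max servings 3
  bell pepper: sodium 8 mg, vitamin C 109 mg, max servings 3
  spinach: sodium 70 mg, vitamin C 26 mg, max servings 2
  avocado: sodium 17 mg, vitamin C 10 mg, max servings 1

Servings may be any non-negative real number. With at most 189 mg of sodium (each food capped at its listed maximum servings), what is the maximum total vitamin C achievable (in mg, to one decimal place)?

389.8 mg

Vitamin C per mg sodium: bell pepper 13.62, avocado 0.5882, spinach 0.3714, carrots 0.09589.
Take 3 servings of bell pepper: uses 24 mg sodium, +327.0 mg vitamin C (running total 327.0 mg).
Take 1 serving of avocado: uses 17 mg sodium, +10.0 mg vitamin C (running total 337.0 mg).
Take 2 servings of spinach: uses 140 mg sodium, +52.0 mg vitamin C (running total 389.0 mg).
Take 0.1096 servings of carrots: uses 8 mg sodium, +0.8 mg vitamin C (running total 389.8 mg).
Greedy by best ratio exhausts the sodium allowance optimally: 389.8 mg.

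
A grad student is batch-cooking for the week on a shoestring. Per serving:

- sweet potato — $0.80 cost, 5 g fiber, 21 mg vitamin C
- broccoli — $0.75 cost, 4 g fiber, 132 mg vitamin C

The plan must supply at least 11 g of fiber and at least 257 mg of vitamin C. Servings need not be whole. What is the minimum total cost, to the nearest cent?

This is a tiny linear program; its minimum lies at a vertex of the feasible set. List the vertices and price them.
sweet potato only: max(11/5, 257/21) = 12.24 servings → $9.79.
broccoli only: max(11/4, 257/132) = 2.75 servings → $2.06.
sweet potato + broccoli with both tight: 0.7361 servings and 1.83 servings → $1.96.
So the least-cost plan costs $1.96.

$1.96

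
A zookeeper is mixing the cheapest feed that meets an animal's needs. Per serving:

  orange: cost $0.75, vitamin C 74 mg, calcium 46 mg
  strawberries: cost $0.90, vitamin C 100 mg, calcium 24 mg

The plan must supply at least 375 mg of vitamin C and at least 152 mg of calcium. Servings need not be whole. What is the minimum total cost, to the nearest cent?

$3.56

A basic optimal solution has at most two foods positive. Try each food alone and each pair with both targets met exactly.
orange only: max(375/74, 152/46) = 5.068 servings → $3.80.
strawberries only: max(375/100, 152/24) = 6.333 servings → $5.70.
orange + strawberries with both tight: 2.195 servings and 2.125 servings → $3.56.
So the least-cost plan costs $3.56.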